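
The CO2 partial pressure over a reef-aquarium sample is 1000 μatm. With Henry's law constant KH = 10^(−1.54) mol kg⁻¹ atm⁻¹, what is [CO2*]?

KH = 10^(−1.54) = 2.884×10^-2 mol kg⁻¹ atm⁻¹
[CO2*] = KH · pCO2 = 2.884×10^-2 × 1000×10^-6 atm = 2.88×10^-5 mol/kg

[CO2*] = 28.8 μmol/kg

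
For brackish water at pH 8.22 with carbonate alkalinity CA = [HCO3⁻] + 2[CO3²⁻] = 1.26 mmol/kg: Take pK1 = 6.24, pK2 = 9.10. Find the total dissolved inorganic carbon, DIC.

CA = [HCO3⁻] + 2[CO3²⁻] = (α₁ + 2α₂)·DIC
At pH 8.22: [H⁺]/K1 = 10^-1.98 = 0.010471, K2/[H⁺] = 10^-0.88 = 0.13183
α₁ = 1/(1 + 0.010471 + 0.13183) = 1/1.1423 = 0.8754; α₂ = α₁·K2/[H⁺] = 0.1154
α₁ + 2α₂ = 1.1062
DIC = CA / (α₁ + 2α₂) = 1.26 / 1.1062 = 1.14 mmol/kg

DIC = 1.14 mmol/kg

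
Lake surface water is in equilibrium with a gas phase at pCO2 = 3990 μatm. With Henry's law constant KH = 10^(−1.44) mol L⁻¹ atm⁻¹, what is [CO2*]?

[CO2*] = 145 μmol/L

KH = 10^(−1.44) = 3.631×10^-2 mol L⁻¹ atm⁻¹
[CO2*] = KH · pCO2 = 3.631×10^-2 × 3990×10^-6 atm = 1.45×10^-4 mol/L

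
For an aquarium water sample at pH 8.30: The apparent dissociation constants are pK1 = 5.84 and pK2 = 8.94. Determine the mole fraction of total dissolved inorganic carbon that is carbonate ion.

α₂ = 1 / (1 + [H⁺]/K2 + [H⁺]²/(K1K2)) = 1 / (1 + 10^+0.64 + 10^-1.82)
   = 1 / (1 + 4.3652 + 0.015136) = 1/5.3803 = 0.1859

α₂ = 0.186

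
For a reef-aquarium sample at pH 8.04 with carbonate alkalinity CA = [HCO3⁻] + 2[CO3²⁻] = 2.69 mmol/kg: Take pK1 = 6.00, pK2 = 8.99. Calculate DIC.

CA = [HCO3⁻] + 2[CO3²⁻] = (α₁ + 2α₂)·DIC
At pH 8.04: [H⁺]/K1 = 10^-2.04 = 0.0091201, K2/[H⁺] = 10^-0.95 = 0.11220
α₁ = 1/(1 + 0.0091201 + 0.11220) = 1/1.1213 = 0.8918; α₂ = α₁·K2/[H⁺] = 0.1001
α₁ + 2α₂ = 1.0919
DIC = CA / (α₁ + 2α₂) = 2.69 / 1.0919 = 2.46 mmol/kg

DIC = 2.46 mmol/kg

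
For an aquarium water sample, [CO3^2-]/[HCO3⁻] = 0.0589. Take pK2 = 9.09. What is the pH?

pH = 7.86

From K2 = [H⁺][CO3^2-]/[HCO3⁻]:  pH = pK2 + log₁₀([CO3^2-]/[HCO3⁻])
log₁₀(0.0589) = -1.230
pH = 9.09 + (-1.230) = 7.86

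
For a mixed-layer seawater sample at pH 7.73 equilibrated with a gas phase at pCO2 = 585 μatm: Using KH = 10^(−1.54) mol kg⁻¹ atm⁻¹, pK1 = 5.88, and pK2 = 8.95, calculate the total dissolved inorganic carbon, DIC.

DIC = 1.28 mmol/kg

[CO2*] = KH · pCO2 = 10^(−1.54) × 585×10^-6 = 1.687×10^-5 mol/kg
α₀ = 1/(1 + K1/[H⁺] + K1K2/[H⁺]²) = 1/(1 + 10^+1.85 + 10^+0.63) = 0.01315
DIC = [CO2*]/α₀ = 1.687×10^-5 / 0.01315 = 1.28 mmol/kg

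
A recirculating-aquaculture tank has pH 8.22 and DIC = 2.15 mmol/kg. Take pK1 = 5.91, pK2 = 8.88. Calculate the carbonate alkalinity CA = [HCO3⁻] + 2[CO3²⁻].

CA = 2.53 mmol/kg

CA = [HCO3⁻] + 2[CO3²⁻] = (α₁ + 2α₂)·DIC
At pH 8.22: [H⁺]/K1 = 10^-2.31 = 0.0048978, K2/[H⁺] = 10^-0.66 = 0.21878
α₁ = 1/(1 + 0.0048978 + 0.21878) = 1/1.2237 = 0.8172; α₂ = α₁·K2/[H⁺] = 0.1788
α₁ + 2α₂ = 1.1748
CA = 1.1748 × 2.15 = 2.53 mmol/kg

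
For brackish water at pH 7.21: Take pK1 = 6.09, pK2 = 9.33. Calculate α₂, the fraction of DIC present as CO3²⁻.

α₂ = 0.00700

α₂ = 1 / (1 + [H⁺]/K2 + [H⁺]²/(K1K2)) = 1 / (1 + 10^+2.12 + 10^+1.00)
   = 1 / (1 + 131.83 + 10.000) = 1/142.83 = 0.007002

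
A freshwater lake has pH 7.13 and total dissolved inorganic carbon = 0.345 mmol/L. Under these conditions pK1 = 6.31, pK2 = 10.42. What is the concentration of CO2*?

α₀ = 1 / (1 + K1/[H⁺] + K1K2/[H⁺]²) = 1 / (1 + 10^+0.82 + 10^-2.47)
   = 1 / (1 + 6.6069 + 0.0033884) = 1/7.6103 = 0.1314
[CO2*] = α₀ × DIC = 0.1314 × 0.345 = 0.0453 mmol/L

[CO2*] = 0.0453 mmol/L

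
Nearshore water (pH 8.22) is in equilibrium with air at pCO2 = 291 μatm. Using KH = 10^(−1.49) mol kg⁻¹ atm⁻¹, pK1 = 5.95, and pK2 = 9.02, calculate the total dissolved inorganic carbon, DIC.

DIC = 2.04 mmol/kg

[CO2*] = KH · pCO2 = 10^(−1.49) × 291×10^-6 = 9.417×10^-6 mol/kg
α₀ = 1/(1 + K1/[H⁺] + K1K2/[H⁺]²) = 1/(1 + 10^+2.27 + 10^+1.47) = 0.004614
DIC = [CO2*]/α₀ = 9.417×10^-6 / 0.004614 = 2.04 mmol/kg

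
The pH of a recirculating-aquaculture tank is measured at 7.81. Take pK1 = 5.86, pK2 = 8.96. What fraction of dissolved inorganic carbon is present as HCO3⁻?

α₁ = 0.924

α₁ = 1 / (1 + [H⁺]/K1 + K2/[H⁺]) = 1 / (1 + 10^-1.95 + 10^-1.15)
   = 1 / (1 + 0.011220 + 0.070795) = 1/1.0820 = 0.9242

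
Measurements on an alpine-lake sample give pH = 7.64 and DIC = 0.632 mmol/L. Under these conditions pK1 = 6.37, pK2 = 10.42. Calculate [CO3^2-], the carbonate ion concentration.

[CO3²⁻] = 0.994 μmol/L

α₂ = 1 / (1 + [H⁺]/K2 + [H⁺]²/(K1K2)) = 1 / (1 + 10^+2.78 + 10^+1.51)
   = 1 / (1 + 602.56 + 32.359) = 1/635.92 = 0.001573
[CO3²⁻] = α₂ × DIC = 0.001573 × 0.632 = 0.000994 mmol/L = 0.994 μmol/L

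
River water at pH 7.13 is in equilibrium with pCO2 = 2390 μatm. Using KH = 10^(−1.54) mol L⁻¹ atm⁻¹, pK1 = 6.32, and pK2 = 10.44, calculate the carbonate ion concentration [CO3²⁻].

[CO3²⁻] = 0.218 μmol/L

[CO2*] = KH · pCO2 = 10^(−1.54) × 2390×10^-6 = 6.893×10^-5 mol/L
α₀ = 1/(1 + K1/[H⁺] + K1K2/[H⁺]²) = 1/(1 + 10^+0.81 + 10^-2.50) = 0.1341
DIC = [CO2*]/α₀ = 6.893×10^-5 / 0.1341 = 0.5142 mmol/L
[CO3²⁻] = α₂·DIC; α₂ = 0.0004239, so [CO3²⁻] = 0.0004239 × 0.5142 = 0.000218 mmol/L = 0.218 μmol/L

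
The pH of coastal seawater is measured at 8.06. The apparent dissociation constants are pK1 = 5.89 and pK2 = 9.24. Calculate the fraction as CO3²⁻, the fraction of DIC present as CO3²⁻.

α₂ = 1 / (1 + [H⁺]/K2 + [H⁺]²/(K1K2)) = 1 / (1 + 10^+1.18 + 10^-0.99)
   = 1 / (1 + 15.136 + 0.10233) = 1/16.238 = 0.06158

α₂ = 0.0616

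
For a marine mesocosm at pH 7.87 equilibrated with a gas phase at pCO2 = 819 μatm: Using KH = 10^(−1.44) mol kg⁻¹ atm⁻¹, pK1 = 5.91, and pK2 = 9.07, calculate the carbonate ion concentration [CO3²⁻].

[CO3²⁻] = 0.171 mmol/kg

[CO2*] = KH · pCO2 = 10^(−1.44) × 819×10^-6 = 2.974×10^-5 mol/kg
α₀ = 1/(1 + K1/[H⁺] + K1K2/[H⁺]²) = 1/(1 + 10^+1.96 + 10^+0.76) = 0.01021
DIC = [CO2*]/α₀ = 2.974×10^-5 / 0.01021 = 2.913 mmol/kg
[CO3²⁻] = α₂·DIC; α₂ = 0.05875, so [CO3²⁻] = 0.05875 × 2.913 = 0.171 mmol/kg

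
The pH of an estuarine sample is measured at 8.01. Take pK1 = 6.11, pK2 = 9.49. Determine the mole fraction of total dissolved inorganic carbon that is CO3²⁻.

α₂ = 1 / (1 + [H⁺]/K2 + [H⁺]²/(K1K2)) = 1 / (1 + 10^+1.48 + 10^-0.42)
   = 1 / (1 + 30.200 + 0.38019) = 1/31.580 = 0.03167

α₂ = 0.0317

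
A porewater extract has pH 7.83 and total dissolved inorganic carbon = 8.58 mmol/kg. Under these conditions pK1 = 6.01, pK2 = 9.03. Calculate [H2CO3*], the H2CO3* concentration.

α₀ = 1 / (1 + K1/[H⁺] + K1K2/[H⁺]²) = 1 / (1 + 10^+1.82 + 10^+0.62)
   = 1 / (1 + 66.069 + 4.1687) = 1/71.238 = 0.01404
[CO2*] = α₀ × DIC = 0.01404 × 8.58 = 0.120 mmol/kg

[CO2*] = 0.120 mmol/kg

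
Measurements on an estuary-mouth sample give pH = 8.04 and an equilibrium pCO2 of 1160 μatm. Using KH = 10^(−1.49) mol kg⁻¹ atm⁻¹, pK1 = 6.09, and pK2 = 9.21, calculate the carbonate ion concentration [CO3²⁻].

[CO2*] = KH · pCO2 = 10^(−1.49) × 1160×10^-6 = 3.754×10^-5 mol/kg
α₀ = 1/(1 + K1/[H⁺] + K1K2/[H⁺]²) = 1/(1 + 10^+1.95 + 10^+0.78) = 0.01040
DIC = [CO2*]/α₀ = 3.754×10^-5 / 0.01040 = 3.609 mmol/kg
[CO3²⁻] = α₂·DIC; α₂ = 0.06267, so [CO3²⁻] = 0.06267 × 3.609 = 0.226 mmol/kg

[CO3²⁻] = 0.226 mmol/kg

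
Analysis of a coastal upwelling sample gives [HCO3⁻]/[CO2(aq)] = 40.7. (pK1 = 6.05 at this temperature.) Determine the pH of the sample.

From K1 = [H⁺][HCO3⁻]/[CO2(aq)]:  pH = pK1 + log₁₀([HCO3⁻]/[CO2(aq)])
log₁₀(40.7) = +1.610
pH = 6.05 + (+1.610) = 7.66

pH = 7.66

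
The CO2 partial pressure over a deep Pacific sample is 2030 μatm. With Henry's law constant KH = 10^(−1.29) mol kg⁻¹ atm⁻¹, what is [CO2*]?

[CO2*] = 104 μmol/kg

KH = 10^(−1.29) = 5.129×10^-2 mol kg⁻¹ atm⁻¹
[CO2*] = KH · pCO2 = 5.129×10^-2 × 2030×10^-6 atm = 1.04×10^-4 mol/kg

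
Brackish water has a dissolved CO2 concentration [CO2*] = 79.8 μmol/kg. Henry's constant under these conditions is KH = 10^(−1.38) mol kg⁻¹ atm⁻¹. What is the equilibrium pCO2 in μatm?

KH = 10^(−1.38) = 4.169×10^-2 mol kg⁻¹ atm⁻¹
pCO2 = [CO2*]/KH = 79.8×10^-6 / 4.169×10^-2 = 1.91×10^-3 atm = 1910 μatm

pCO2 = 1910 μatm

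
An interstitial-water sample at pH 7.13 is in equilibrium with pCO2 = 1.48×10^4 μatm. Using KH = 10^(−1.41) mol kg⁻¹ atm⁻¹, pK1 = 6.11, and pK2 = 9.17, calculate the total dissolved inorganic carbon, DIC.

[CO2*] = KH · pCO2 = 10^(−1.41) × 1.48×10^4×10^-6 = 5.758×10^-4 mol/kg
α₀ = 1/(1 + K1/[H⁺] + K1K2/[H⁺]²) = 1/(1 + 10^+1.02 + 10^-1.02) = 0.08645
DIC = [CO2*]/α₀ = 5.758×10^-4 / 0.08645 = 6.66 mmol/kg

DIC = 6.66 mmol/kg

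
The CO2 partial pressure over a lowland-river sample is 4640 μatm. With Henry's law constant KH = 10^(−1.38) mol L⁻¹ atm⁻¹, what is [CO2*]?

[CO2*] = 193 μmol/L

KH = 10^(−1.38) = 4.169×10^-2 mol L⁻¹ atm⁻¹
[CO2*] = KH · pCO2 = 4.169×10^-2 × 4640×10^-6 atm = 1.93×10^-4 mol/L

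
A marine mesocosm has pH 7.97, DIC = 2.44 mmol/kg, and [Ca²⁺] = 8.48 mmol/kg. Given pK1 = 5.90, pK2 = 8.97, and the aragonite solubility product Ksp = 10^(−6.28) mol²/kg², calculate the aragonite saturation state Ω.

α₂ = 1 / (1 + [H⁺]/K2 + [H⁺]²/(K1K2)) = 1 / (1 + 10^+1.00 + 10^-1.07)
   = 1 / (1 + 10.000 + 0.085114) = 1/11.085 = 0.09021
[CO3²⁻] = α₂ × DIC = 0.09021 × 2.44 = 0.2201 mmol/kg
Ksp = 10^(−6.28) = 5.248×10^-7
Ω = [Ca²⁺][CO3²⁻]/Ksp = (8.48×10^-3)(2.201×10^-4) / 5.248×10^-7 = 3.56

Ω = 3.56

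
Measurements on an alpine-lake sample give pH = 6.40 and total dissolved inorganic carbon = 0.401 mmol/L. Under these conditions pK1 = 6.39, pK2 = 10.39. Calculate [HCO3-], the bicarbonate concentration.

[HCO3⁻] = 0.203 mmol/L

α₁ = 1 / (1 + [H⁺]/K1 + K2/[H⁺]) = 1 / (1 + 10^-0.01 + 10^-3.99)
   = 1 / (1 + 0.97724 + 0.00010233) = 1/1.9773 = 0.5057
[HCO3⁻] = α₁ × DIC = 0.5057 × 0.401 = 0.203 mmol/L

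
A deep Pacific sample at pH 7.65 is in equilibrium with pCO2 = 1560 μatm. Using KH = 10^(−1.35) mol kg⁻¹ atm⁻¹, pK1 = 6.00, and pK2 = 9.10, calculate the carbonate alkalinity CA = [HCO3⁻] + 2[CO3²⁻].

[CO2*] = KH · pCO2 = 10^(−1.35) × 1560×10^-6 = 6.968×10^-5 mol/kg
α₀ = 1/(1 + K1/[H⁺] + K1K2/[H⁺]²) = 1/(1 + 10^+1.65 + 10^+0.20) = 0.02116
DIC = [CO2*]/α₀ = 6.968×10^-5 / 0.02116 = 3.293 mmol/kg
CA = (α₁ + 2α₂)·DIC = (0.9453 + 2×0.03354) × 3.293 = 3.33 mmol/kg

CA = 3.33 mmol/kg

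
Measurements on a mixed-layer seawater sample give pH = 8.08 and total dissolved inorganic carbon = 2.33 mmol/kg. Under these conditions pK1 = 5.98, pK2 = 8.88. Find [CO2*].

α₀ = 1 / (1 + K1/[H⁺] + K1K2/[H⁺]²) = 1 / (1 + 10^+2.10 + 10^+1.30)
   = 1 / (1 + 125.89 + 19.953) = 1/146.85 = 0.006810
[CO2*] = α₀ × DIC = 0.006810 × 2.33 = 0.0159 mmol/kg = 15.9 μmol/kg

[CO2*] = 15.9 μmol/kg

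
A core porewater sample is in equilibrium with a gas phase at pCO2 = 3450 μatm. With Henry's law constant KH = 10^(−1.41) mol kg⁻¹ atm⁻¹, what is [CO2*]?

[CO2*] = 134 μmol/kg

KH = 10^(−1.41) = 3.890×10^-2 mol kg⁻¹ atm⁻¹
[CO2*] = KH · pCO2 = 3.890×10^-2 × 3450×10^-6 atm = 1.34×10^-4 mol/kg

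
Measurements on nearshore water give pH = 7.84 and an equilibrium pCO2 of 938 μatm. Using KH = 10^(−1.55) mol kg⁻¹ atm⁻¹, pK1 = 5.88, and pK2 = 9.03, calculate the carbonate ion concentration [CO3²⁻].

[CO2*] = KH · pCO2 = 10^(−1.55) × 938×10^-6 = 2.644×10^-5 mol/kg
α₀ = 1/(1 + K1/[H⁺] + K1K2/[H⁺]²) = 1/(1 + 10^+1.96 + 10^+0.77) = 0.01019
DIC = [CO2*]/α₀ = 2.644×10^-5 / 0.01019 = 2.593 mmol/kg
[CO3²⁻] = α₂·DIC; α₂ = 0.06003, so [CO3²⁻] = 0.06003 × 2.593 = 0.156 mmol/kg

[CO3²⁻] = 0.156 mmol/kg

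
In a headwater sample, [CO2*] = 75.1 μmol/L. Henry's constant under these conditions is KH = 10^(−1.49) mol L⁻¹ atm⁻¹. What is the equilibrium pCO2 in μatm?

pCO2 = 2320 μatm

KH = 10^(−1.49) = 3.236×10^-2 mol L⁻¹ atm⁻¹
pCO2 = [CO2*]/KH = 75.1×10^-6 / 3.236×10^-2 = 2.32×10^-3 atm = 2320 μatm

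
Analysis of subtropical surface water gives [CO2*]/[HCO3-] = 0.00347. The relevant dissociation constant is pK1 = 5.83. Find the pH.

From K1 = [H⁺][HCO3-]/[CO2*]:  pH = pK1 − log₁₀([CO2*]/[HCO3-])
log₁₀(0.00347) = -2.460
pH = 5.83 − (-2.460) = 8.29

pH = 8.29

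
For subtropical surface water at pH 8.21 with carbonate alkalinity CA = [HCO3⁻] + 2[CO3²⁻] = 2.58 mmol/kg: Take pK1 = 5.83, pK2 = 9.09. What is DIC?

CA = [HCO3⁻] + 2[CO3²⁻] = (α₁ + 2α₂)·DIC
At pH 8.21: [H⁺]/K1 = 10^-2.38 = 0.0041687, K2/[H⁺] = 10^-0.88 = 0.13183
α₁ = 1/(1 + 0.0041687 + 0.13183) = 1/1.1360 = 0.8803; α₂ = α₁·K2/[H⁺] = 0.1160
α₁ + 2α₂ = 1.1124
DIC = CA / (α₁ + 2α₂) = 2.58 / 1.1124 = 2.32 mmol/kg

DIC = 2.32 mmol/kg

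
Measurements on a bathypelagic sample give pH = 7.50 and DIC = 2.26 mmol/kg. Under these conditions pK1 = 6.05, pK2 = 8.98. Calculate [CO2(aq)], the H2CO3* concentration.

α₀ = 1 / (1 + K1/[H⁺] + K1K2/[H⁺]²) = 1 / (1 + 10^+1.45 + 10^-0.03)
   = 1 / (1 + 28.184 + 0.93325) = 1/30.117 = 0.03320
[CO2*] = α₀ × DIC = 0.03320 × 2.26 = 0.0750 mmol/kg

[CO2*] = 0.0750 mmol/kg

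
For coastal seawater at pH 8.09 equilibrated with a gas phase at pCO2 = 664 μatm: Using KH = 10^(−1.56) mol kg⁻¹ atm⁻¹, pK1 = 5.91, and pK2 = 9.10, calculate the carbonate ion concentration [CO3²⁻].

[CO2*] = KH · pCO2 = 10^(−1.56) × 664×10^-6 = 1.829×10^-5 mol/kg
α₀ = 1/(1 + K1/[H⁺] + K1K2/[H⁺]²) = 1/(1 + 10^+2.18 + 10^+1.17) = 0.005983
DIC = [CO2*]/α₀ = 1.829×10^-5 / 0.005983 = 3.057 mmol/kg
[CO3²⁻] = α₂·DIC; α₂ = 0.08849, so [CO3²⁻] = 0.08849 × 3.057 = 0.271 mmol/kg

[CO3²⁻] = 0.271 mmol/kg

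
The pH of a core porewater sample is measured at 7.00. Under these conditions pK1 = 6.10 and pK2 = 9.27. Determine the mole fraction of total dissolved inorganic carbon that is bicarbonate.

α₁ = 0.884

α₁ = 1 / (1 + [H⁺]/K1 + K2/[H⁺]) = 1 / (1 + 10^-0.90 + 10^-2.27)
   = 1 / (1 + 0.12589 + 0.0053703) = 1/1.1313 = 0.8840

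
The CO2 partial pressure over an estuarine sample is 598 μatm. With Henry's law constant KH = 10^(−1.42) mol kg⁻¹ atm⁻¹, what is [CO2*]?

KH = 10^(−1.42) = 3.802×10^-2 mol kg⁻¹ atm⁻¹
[CO2*] = KH · pCO2 = 3.802×10^-2 × 598×10^-6 atm = 2.27×10^-5 mol/kg

[CO2*] = 22.7 μmol/kg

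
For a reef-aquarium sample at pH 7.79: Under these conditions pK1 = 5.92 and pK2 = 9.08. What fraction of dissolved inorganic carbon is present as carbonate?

α₂ = 0.0482

α₂ = 1 / (1 + [H⁺]/K2 + [H⁺]²/(K1K2)) = 1 / (1 + 10^+1.29 + 10^-0.58)
   = 1 / (1 + 19.498 + 0.26303) = 1/20.761 = 0.04817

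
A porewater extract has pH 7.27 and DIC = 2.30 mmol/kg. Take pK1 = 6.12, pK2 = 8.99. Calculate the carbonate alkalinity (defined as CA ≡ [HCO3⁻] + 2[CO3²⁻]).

CA = [HCO3⁻] + 2[CO3²⁻] = (α₁ + 2α₂)·DIC
At pH 7.27: [H⁺]/K1 = 10^-1.15 = 0.070795, K2/[H⁺] = 10^-1.72 = 0.019055
α₁ = 1/(1 + 0.070795 + 0.019055) = 1/1.0898 = 0.9176; α₂ = α₁·K2/[H⁺] = 0.01748
α₁ + 2α₂ = 0.9525
CA = 0.9525 × 2.30 = 2.19 mmol/kg

CA = 2.19 mmol/kg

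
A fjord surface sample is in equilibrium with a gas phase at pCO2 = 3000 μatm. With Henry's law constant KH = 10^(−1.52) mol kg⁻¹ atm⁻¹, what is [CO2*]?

KH = 10^(−1.52) = 3.020×10^-2 mol kg⁻¹ atm⁻¹
[CO2*] = KH · pCO2 = 3.020×10^-2 × 3000×10^-6 atm = 9.06×10^-5 mol/kg

[CO2*] = 90.6 μmol/kg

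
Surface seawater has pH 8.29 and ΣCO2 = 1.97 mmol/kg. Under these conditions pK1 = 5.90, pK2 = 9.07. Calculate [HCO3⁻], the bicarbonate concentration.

[HCO3⁻] = 1.68 mmol/kg

α₁ = 1 / (1 + [H⁺]/K1 + K2/[H⁺]) = 1 / (1 + 10^-2.39 + 10^-0.78)
   = 1 / (1 + 0.0040738 + 0.16596) = 1/1.1700 = 0.8547
[HCO3⁻] = α₁ × DIC = 0.8547 × 1.97 = 1.68 mmol/kg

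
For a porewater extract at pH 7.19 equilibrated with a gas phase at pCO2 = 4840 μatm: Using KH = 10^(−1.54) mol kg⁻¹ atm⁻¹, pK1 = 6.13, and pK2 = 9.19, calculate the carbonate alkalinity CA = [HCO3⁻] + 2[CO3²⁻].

[CO2*] = KH · pCO2 = 10^(−1.54) × 4840×10^-6 = 1.396×10^-4 mol/kg
α₀ = 1/(1 + K1/[H⁺] + K1K2/[H⁺]²) = 1/(1 + 10^+1.06 + 10^-0.94) = 0.07939
DIC = [CO2*]/α₀ = 1.396×10^-4 / 0.07939 = 1.758 mmol/kg
CA = (α₁ + 2α₂)·DIC = (0.9115 + 2×0.009115) × 1.758 = 1.63 mmol/kg

CA = 1.63 mmol/kg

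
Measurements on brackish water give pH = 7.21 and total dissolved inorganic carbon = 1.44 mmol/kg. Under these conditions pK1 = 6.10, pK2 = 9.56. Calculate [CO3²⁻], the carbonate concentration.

[CO3²⁻] = 5.94 μmol/kg

α₂ = 1 / (1 + [H⁺]/K2 + [H⁺]²/(K1K2)) = 1 / (1 + 10^+2.35 + 10^+1.24)
   = 1 / (1 + 223.87 + 17.378) = 1/242.25 = 0.004128
[CO3²⁻] = α₂ × DIC = 0.004128 × 1.44 = 0.00594 mmol/kg = 5.94 μmol/kg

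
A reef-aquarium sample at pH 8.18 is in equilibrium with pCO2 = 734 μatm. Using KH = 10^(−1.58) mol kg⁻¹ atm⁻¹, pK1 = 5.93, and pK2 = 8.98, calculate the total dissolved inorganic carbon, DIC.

[CO2*] = KH · pCO2 = 10^(−1.58) × 734×10^-6 = 1.931×10^-5 mol/kg
α₀ = 1/(1 + K1/[H⁺] + K1K2/[H⁺]²) = 1/(1 + 10^+2.25 + 10^+1.45) = 0.004831
DIC = [CO2*]/α₀ = 1.931×10^-5 / 0.004831 = 4.00 mmol/kg

DIC = 4.00 mmol/kg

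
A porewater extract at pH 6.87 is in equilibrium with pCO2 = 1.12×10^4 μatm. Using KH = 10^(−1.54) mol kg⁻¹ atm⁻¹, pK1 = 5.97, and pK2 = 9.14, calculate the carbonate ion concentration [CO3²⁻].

[CO3²⁻] = 13.8 μmol/kg

[CO2*] = KH · pCO2 = 10^(−1.54) × 1.12×10^4×10^-6 = 3.230×10^-4 mol/kg
α₀ = 1/(1 + K1/[H⁺] + K1K2/[H⁺]²) = 1/(1 + 10^+0.90 + 10^-1.37) = 0.1113
DIC = [CO2*]/α₀ = 3.230×10^-4 / 0.1113 = 2.903 mmol/kg
[CO3²⁻] = α₂·DIC; α₂ = 0.004747, so [CO3²⁻] = 0.004747 × 2.903 = 0.0138 mmol/kg = 13.8 μmol/kg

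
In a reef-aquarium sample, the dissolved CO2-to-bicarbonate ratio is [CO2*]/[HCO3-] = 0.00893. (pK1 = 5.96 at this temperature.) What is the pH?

From K1 = [H⁺][HCO3-]/[CO2*]:  pH = pK1 − log₁₀([CO2*]/[HCO3-])
log₁₀(0.00893) = -2.049
pH = 5.96 − (-2.049) = 8.01

pH = 8.01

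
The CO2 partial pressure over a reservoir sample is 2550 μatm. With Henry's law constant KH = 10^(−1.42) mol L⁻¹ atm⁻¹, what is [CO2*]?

[CO2*] = 96.9 μmol/L

KH = 10^(−1.42) = 3.802×10^-2 mol L⁻¹ atm⁻¹
[CO2*] = KH · pCO2 = 3.802×10^-2 × 2550×10^-6 atm = 9.69×10^-5 mol/L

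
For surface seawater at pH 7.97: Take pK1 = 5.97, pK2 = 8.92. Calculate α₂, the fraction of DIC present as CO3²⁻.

α₂ = 1 / (1 + [H⁺]/K2 + [H⁺]²/(K1K2)) = 1 / (1 + 10^+0.95 + 10^-1.05)
   = 1 / (1 + 8.9125 + 0.089125) = 1/10.002 = 0.09998

α₂ = 0.100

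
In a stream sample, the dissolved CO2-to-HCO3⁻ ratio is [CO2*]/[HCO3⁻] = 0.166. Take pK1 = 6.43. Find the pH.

pH = 7.21

From K1 = [H⁺][HCO3⁻]/[CO2*]:  pH = pK1 − log₁₀([CO2*]/[HCO3⁻])
log₁₀(0.166) = -0.780
pH = 6.43 − (-0.780) = 7.21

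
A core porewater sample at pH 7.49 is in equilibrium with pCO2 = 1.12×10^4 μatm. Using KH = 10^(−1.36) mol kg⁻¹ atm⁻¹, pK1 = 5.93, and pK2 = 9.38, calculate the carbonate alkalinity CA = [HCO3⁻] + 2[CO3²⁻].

CA = 18.2 mmol/kg

[CO2*] = KH · pCO2 = 10^(−1.36) × 1.12×10^4×10^-6 = 4.889×10^-4 mol/kg
α₀ = 1/(1 + K1/[H⁺] + K1K2/[H⁺]²) = 1/(1 + 10^+1.56 + 10^-0.33) = 0.02647
DIC = [CO2*]/α₀ = 4.889×10^-4 / 0.02647 = 18.47 mmol/kg
CA = (α₁ + 2α₂)·DIC = (0.9611 + 2×0.01238) × 18.47 = 18.2 mmol/kg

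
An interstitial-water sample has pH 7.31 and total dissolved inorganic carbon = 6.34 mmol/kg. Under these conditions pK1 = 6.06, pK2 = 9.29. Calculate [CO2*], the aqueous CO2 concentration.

α₀ = 1 / (1 + K1/[H⁺] + K1K2/[H⁺]²) = 1 / (1 + 10^+1.25 + 10^-0.73)
   = 1 / (1 + 17.783 + 0.18621) = 1/18.969 = 0.05272
[CO2*] = α₀ × DIC = 0.05272 × 6.34 = 0.334 mmol/kg

[CO2*] = 0.334 mmol/kg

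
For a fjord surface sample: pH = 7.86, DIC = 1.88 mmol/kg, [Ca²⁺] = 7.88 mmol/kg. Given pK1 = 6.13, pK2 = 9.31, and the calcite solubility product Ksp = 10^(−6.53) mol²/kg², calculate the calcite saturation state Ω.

Ω = 1.69

α₂ = 1 / (1 + [H⁺]/K2 + [H⁺]²/(K1K2)) = 1 / (1 + 10^+1.45 + 10^-0.28)
   = 1 / (1 + 28.184 + 0.52481) = 1/29.709 = 0.03366
[CO3²⁻] = α₂ × DIC = 0.03366 × 1.88 = 0.06328 mmol/kg
Ksp = 10^(−6.53) = 2.951×10^-7
Ω = [Ca²⁺][CO3²⁻]/Ksp = (7.88×10^-3)(6.328×10^-5) / 2.951×10^-7 = 1.69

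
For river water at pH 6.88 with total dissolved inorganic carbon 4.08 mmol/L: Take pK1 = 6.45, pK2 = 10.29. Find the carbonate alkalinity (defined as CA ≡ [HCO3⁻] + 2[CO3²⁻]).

CA = 2.98 mmol/L

CA = [HCO3⁻] + 2[CO3²⁻] = (α₁ + 2α₂)·DIC
At pH 6.88: [H⁺]/K1 = 10^-0.43 = 0.37154, K2/[H⁺] = 10^-3.41 = 0.00038905
α₁ = 1/(1 + 0.37154 + 0.00038905) = 1/1.3719 = 0.7289; α₂ = α₁·K2/[H⁺] = 0.0002836
α₁ + 2α₂ = 0.7295
CA = 0.7295 × 4.08 = 2.98 mmol/L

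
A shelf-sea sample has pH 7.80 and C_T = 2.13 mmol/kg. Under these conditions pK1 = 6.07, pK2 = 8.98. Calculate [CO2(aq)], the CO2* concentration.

α₀ = 1 / (1 + K1/[H⁺] + K1K2/[H⁺]²) = 1 / (1 + 10^+1.73 + 10^+0.55)
   = 1 / (1 + 53.703 + 3.5481) = 1/58.251 = 0.01717
[CO2*] = α₀ × DIC = 0.01717 × 2.13 = 0.0366 mmol/kg

[CO2*] = 0.0366 mmol/kg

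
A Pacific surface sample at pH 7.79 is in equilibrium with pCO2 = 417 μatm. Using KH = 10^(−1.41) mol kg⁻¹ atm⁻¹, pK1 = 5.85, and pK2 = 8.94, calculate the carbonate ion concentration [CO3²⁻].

[CO2*] = KH · pCO2 = 10^(−1.41) × 417×10^-6 = 1.622×10^-5 mol/kg
α₀ = 1/(1 + K1/[H⁺] + K1K2/[H⁺]²) = 1/(1 + 10^+1.94 + 10^+0.79) = 0.01061
DIC = [CO2*]/α₀ = 1.622×10^-5 / 0.01061 = 1.529 mmol/kg
[CO3²⁻] = α₂·DIC; α₂ = 0.06541, so [CO3²⁻] = 0.06541 × 1.529 = 0.100 mmol/kg

[CO3²⁻] = 0.100 mmol/kg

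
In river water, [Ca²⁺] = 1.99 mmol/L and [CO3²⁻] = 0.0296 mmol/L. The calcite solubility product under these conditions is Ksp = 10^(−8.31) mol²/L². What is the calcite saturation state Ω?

Ω = 12.0

Ksp = 10^(−8.31) = 4.898×10^-9
Ω = [Ca²⁺][CO3²⁻]/Ksp = (1.99×10^-3)(0.0296×10^-3) / 4.898×10^-9 = 12.0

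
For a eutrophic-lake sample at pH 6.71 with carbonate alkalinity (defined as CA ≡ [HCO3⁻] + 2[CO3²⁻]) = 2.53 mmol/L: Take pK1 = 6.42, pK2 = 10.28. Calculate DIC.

DIC = 3.83 mmol/L

CA = [HCO3⁻] + 2[CO3²⁻] = (α₁ + 2α₂)·DIC
At pH 6.71: [H⁺]/K1 = 10^-0.29 = 0.51286, K2/[H⁺] = 10^-3.57 = 0.00026915
α₁ = 1/(1 + 0.51286 + 0.00026915) = 1/1.5131 = 0.6609; α₂ = α₁·K2/[H⁺] = 0.0001779
α₁ + 2α₂ = 0.6612
DIC = CA / (α₁ + 2α₂) = 2.53 / 0.6612 = 3.83 mmol/L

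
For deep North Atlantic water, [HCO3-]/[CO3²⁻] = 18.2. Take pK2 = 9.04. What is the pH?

pH = 7.78

From K2 = [H⁺][CO3²⁻]/[HCO3-]:  pH = pK2 − log₁₀([HCO3-]/[CO3²⁻])
log₁₀(18.2) = +1.260
pH = 9.04 − (+1.260) = 7.78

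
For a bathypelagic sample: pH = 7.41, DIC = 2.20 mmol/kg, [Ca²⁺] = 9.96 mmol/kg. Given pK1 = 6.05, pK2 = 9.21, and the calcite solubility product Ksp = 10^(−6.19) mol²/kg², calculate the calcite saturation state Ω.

Ω = 0.508

α₂ = 1 / (1 + [H⁺]/K2 + [H⁺]²/(K1K2)) = 1 / (1 + 10^+1.80 + 10^+0.44)
   = 1 / (1 + 63.096 + 2.7542) = 1/66.850 = 0.01496
[CO3²⁻] = α₂ × DIC = 0.01496 × 2.20 = 0.03291 mmol/kg
Ksp = 10^(−6.19) = 6.457×10^-7
Ω = [Ca²⁺][CO3²⁻]/Ksp = (9.96×10^-3)(3.291×10^-5) / 6.457×10^-7 = 0.508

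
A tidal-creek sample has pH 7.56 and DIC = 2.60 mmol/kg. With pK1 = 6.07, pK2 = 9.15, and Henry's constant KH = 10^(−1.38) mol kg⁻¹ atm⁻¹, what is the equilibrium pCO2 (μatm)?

α₀ = 1 / (1 + K1/[H⁺] + K1K2/[H⁺]²) = 1 / (1 + 10^+1.49 + 10^-0.10)
   = 1 / (1 + 30.903 + 0.79433) = 1/32.697 = 0.03058
[CO2*] = α₀ × DIC = 0.03058 × 2.60 = 0.07952 mmol/kg
pCO2 = [CO2*]/KH = 7.952×10^-5 / 4.169×10^-2 = 1910 μatm

pCO2 = 1910 μatm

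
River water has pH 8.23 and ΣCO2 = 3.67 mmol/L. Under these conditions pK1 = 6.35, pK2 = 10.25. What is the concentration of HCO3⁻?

α₁ = 1 / (1 + [H⁺]/K1 + K2/[H⁺]) = 1 / (1 + 10^-1.88 + 10^-2.02)
   = 1 / (1 + 0.013183 + 0.0095499) = 1/1.0227 = 0.9778
[HCO3⁻] = α₁ × DIC = 0.9778 × 3.67 = 3.59 mmol/L

[HCO3⁻] = 3.59 mmol/L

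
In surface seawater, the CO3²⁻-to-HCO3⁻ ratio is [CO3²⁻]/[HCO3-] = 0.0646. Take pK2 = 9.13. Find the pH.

From K2 = [H⁺][CO3²⁻]/[HCO3-]:  pH = pK2 + log₁₀([CO3²⁻]/[HCO3-])
log₁₀(0.0646) = -1.190
pH = 9.13 + (-1.190) = 7.94

pH = 7.94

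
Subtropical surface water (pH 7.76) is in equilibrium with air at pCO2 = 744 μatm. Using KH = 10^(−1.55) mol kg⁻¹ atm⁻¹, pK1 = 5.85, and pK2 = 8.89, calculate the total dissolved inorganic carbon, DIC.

DIC = 1.85 mmol/kg

[CO2*] = KH · pCO2 = 10^(−1.55) × 744×10^-6 = 2.097×10^-5 mol/kg
α₀ = 1/(1 + K1/[H⁺] + K1K2/[H⁺]²) = 1/(1 + 10^+1.91 + 10^+0.78) = 0.01132
DIC = [CO2*]/α₀ = 2.097×10^-5 / 0.01132 = 1.85 mmol/kg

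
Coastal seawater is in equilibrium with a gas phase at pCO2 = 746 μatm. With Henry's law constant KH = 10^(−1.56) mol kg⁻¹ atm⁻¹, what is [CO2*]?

KH = 10^(−1.56) = 2.754×10^-2 mol kg⁻¹ atm⁻¹
[CO2*] = KH · pCO2 = 2.754×10^-2 × 746×10^-6 atm = 2.05×10^-5 mol/kg

[CO2*] = 20.5 μmol/kg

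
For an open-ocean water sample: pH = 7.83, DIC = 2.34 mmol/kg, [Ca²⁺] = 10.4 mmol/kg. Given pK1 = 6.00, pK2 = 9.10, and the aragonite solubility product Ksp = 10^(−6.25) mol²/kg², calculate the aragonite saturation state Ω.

Ω = 2.18

α₂ = 1 / (1 + [H⁺]/K2 + [H⁺]²/(K1K2)) = 1 / (1 + 10^+1.27 + 10^-0.56)
   = 1 / (1 + 18.621 + 0.27542) = 1/19.896 = 0.05026
[CO3²⁻] = α₂ × DIC = 0.05026 × 2.34 = 0.1176 mmol/kg
Ksp = 10^(−6.25) = 5.623×10^-7
Ω = [Ca²⁺][CO3²⁻]/Ksp = (10.4×10^-3)(1.176×10^-4) / 5.623×10^-7 = 2.18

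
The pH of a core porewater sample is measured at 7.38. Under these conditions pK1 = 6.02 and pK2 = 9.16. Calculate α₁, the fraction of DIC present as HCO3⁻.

α₁ = 1 / (1 + [H⁺]/K1 + K2/[H⁺]) = 1 / (1 + 10^-1.36 + 10^-1.78)
   = 1 / (1 + 0.043652 + 0.016596) = 1/1.0602 = 0.9432

α₁ = 0.943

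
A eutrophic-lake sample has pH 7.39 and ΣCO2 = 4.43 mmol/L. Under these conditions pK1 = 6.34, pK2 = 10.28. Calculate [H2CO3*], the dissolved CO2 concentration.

[CO2*] = 0.362 mmol/L

α₀ = 1 / (1 + K1/[H⁺] + K1K2/[H⁺]²) = 1 / (1 + 10^+1.05 + 10^-1.84)
   = 1 / (1 + 11.220 + 0.014454) = 1/12.235 = 0.08174
[CO2*] = α₀ × DIC = 0.08174 × 4.43 = 0.362 mmol/L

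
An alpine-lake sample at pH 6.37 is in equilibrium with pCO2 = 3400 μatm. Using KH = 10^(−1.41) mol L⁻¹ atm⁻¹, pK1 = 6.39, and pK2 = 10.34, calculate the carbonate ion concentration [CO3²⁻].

[CO2*] = KH · pCO2 = 10^(−1.41) × 3400×10^-6 = 1.323×10^-4 mol/L
α₀ = 1/(1 + K1/[H⁺] + K1K2/[H⁺]²) = 1/(1 + 10^-0.02 + 10^-3.99) = 0.5115
DIC = [CO2*]/α₀ = 1.323×10^-4 / 0.5115 = 0.2586 mmol/L
[CO3²⁻] = α₂·DIC; α₂ = 5.234×10^-5, so [CO3²⁻] = 5.234×10^-5 × 0.2586 = 1.35×10^-5 mmol/L = 0.0135 μmol/L

[CO3²⁻] = 0.0135 μmol/L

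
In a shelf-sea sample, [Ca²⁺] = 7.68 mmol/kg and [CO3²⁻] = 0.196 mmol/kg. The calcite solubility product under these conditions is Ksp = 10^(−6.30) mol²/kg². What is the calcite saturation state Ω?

Ω = 3.00

Ksp = 10^(−6.30) = 5.012×10^-7
Ω = [Ca²⁺][CO3²⁻]/Ksp = (7.68×10^-3)(0.196×10^-3) / 5.012×10^-7 = 3.00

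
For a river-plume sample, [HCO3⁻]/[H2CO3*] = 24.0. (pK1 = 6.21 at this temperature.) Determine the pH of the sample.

pH = 7.59

From K1 = [H⁺][HCO3⁻]/[H2CO3*]:  pH = pK1 + log₁₀([HCO3⁻]/[H2CO3*])
log₁₀(24.0) = +1.380
pH = 6.21 + (+1.380) = 7.59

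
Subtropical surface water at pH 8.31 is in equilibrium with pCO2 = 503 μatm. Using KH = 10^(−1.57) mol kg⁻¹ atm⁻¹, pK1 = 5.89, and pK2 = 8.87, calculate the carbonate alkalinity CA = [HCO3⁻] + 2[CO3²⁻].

[CO2*] = KH · pCO2 = 10^(−1.57) × 503×10^-6 = 1.354×10^-5 mol/kg
α₀ = 1/(1 + K1/[H⁺] + K1K2/[H⁺]²) = 1/(1 + 10^+2.42 + 10^+1.86) = 0.002972
DIC = [CO2*]/α₀ = 1.354×10^-5 / 0.002972 = 4.555 mmol/kg
CA = (α₁ + 2α₂)·DIC = (0.7817 + 2×0.2153) × 4.555 = 5.52 mmol/kg

CA = 5.52 mmol/kg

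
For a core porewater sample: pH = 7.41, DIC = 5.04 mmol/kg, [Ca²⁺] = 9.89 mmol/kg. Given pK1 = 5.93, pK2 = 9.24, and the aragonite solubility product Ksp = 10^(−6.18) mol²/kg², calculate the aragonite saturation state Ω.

Ω = 1.06

α₂ = 1 / (1 + [H⁺]/K2 + [H⁺]²/(K1K2)) = 1 / (1 + 10^+1.83 + 10^+0.35)
   = 1 / (1 + 67.608 + 2.2387) = 1/70.847 = 0.01411
[CO3²⁻] = α₂ × DIC = 0.01411 × 5.04 = 0.07114 mmol/kg
Ksp = 10^(−6.18) = 6.607×10^-7
Ω = [Ca²⁺][CO3²⁻]/Ksp = (9.89×10^-3)(7.114×10^-5) / 6.607×10^-7 = 1.06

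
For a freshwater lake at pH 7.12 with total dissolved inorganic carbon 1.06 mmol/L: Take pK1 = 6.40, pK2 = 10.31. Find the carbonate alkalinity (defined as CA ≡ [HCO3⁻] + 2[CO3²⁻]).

CA = [HCO3⁻] + 2[CO3²⁻] = (α₁ + 2α₂)·DIC
At pH 7.12: [H⁺]/K1 = 10^-0.72 = 0.19055, K2/[H⁺] = 10^-3.19 = 0.00064565
α₁ = 1/(1 + 0.19055 + 0.00064565) = 1/1.1912 = 0.8395; α₂ = α₁·K2/[H⁺] = 0.0005420
α₁ + 2α₂ = 0.8406
CA = 0.8406 × 1.06 = 0.891 mmol/L

CA = 0.891 mmol/L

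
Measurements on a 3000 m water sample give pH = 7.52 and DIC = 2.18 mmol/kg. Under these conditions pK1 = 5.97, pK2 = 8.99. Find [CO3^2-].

[CO3²⁻] = 0.0696 mmol/kg

α₂ = 1 / (1 + [H⁺]/K2 + [H⁺]²/(K1K2)) = 1 / (1 + 10^+1.47 + 10^-0.08)
   = 1 / (1 + 29.512 + 0.83176) = 1/31.344 = 0.03190
[CO3²⁻] = α₂ × DIC = 0.03190 × 2.18 = 0.0696 mmol/kg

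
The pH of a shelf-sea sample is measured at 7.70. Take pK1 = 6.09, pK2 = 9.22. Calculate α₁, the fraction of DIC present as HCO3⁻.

α₁ = 0.948

α₁ = 1 / (1 + [H⁺]/K1 + K2/[H⁺]) = 1 / (1 + 10^-1.61 + 10^-1.52)
   = 1 / (1 + 0.024547 + 0.030200) = 1/1.0547 = 0.9481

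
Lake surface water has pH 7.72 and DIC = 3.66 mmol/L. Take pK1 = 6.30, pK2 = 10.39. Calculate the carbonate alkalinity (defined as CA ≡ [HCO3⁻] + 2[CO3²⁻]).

CA = 3.53 mmol/L

CA = [HCO3⁻] + 2[CO3²⁻] = (α₁ + 2α₂)·DIC
At pH 7.72: [H⁺]/K1 = 10^-1.42 = 0.038019, K2/[H⁺] = 10^-2.67 = 0.0021380
α₁ = 1/(1 + 0.038019 + 0.0021380) = 1/1.0402 = 0.9614; α₂ = α₁·K2/[H⁺] = 0.002055
α₁ + 2α₂ = 0.9655
CA = 0.9655 × 3.66 = 3.53 mmol/L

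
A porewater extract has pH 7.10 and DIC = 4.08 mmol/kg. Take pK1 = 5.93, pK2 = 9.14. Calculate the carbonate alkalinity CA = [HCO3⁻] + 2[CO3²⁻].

CA = [HCO3⁻] + 2[CO3²⁻] = (α₁ + 2α₂)·DIC
At pH 7.10: [H⁺]/K1 = 10^-1.17 = 0.067608, K2/[H⁺] = 10^-2.04 = 0.0091201
α₁ = 1/(1 + 0.067608 + 0.0091201) = 1/1.0767 = 0.9287; α₂ = α₁·K2/[H⁺] = 0.008470
α₁ + 2α₂ = 0.9457
CA = 0.9457 × 4.08 = 3.86 mmol/kg

CA = 3.86 mmol/kg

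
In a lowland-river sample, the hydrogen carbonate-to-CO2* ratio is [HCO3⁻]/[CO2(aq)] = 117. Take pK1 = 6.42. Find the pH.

pH = 8.49

From K1 = [H⁺][HCO3⁻]/[CO2(aq)]:  pH = pK1 + log₁₀([HCO3⁻]/[CO2(aq)])
log₁₀(117) = +2.068
pH = 6.42 + (+2.068) = 8.49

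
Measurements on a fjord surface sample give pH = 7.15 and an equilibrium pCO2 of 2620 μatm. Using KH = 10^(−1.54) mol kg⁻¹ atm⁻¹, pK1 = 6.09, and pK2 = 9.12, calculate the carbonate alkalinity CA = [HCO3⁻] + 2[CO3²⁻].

CA = 0.886 mmol/kg

[CO2*] = KH · pCO2 = 10^(−1.54) × 2620×10^-6 = 7.556×10^-5 mol/kg
α₀ = 1/(1 + K1/[H⁺] + K1K2/[H⁺]²) = 1/(1 + 10^+1.06 + 10^-0.91) = 0.07934
DIC = [CO2*]/α₀ = 7.556×10^-5 / 0.07934 = 0.9524 mmol/kg
CA = (α₁ + 2α₂)·DIC = (0.9109 + 2×0.009761) × 0.9524 = 0.886 mmol/kg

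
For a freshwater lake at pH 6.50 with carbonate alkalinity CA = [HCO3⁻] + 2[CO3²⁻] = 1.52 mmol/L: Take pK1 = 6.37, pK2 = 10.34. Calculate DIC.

DIC = 2.65 mmol/L

CA = [HCO3⁻] + 2[CO3²⁻] = (α₁ + 2α₂)·DIC
At pH 6.50: [H⁺]/K1 = 10^-0.13 = 0.74131, K2/[H⁺] = 10^-3.84 = 0.00014454
α₁ = 1/(1 + 0.74131 + 0.00014454) = 1/1.7415 = 0.5742; α₂ = α₁·K2/[H⁺] = 8.300×10^-5
α₁ + 2α₂ = 0.5744
DIC = CA / (α₁ + 2α₂) = 1.52 / 0.5744 = 2.65 mmol/L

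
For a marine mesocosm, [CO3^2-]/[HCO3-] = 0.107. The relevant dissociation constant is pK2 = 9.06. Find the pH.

From K2 = [H⁺][CO3^2-]/[HCO3-]:  pH = pK2 + log₁₀([CO3^2-]/[HCO3-])
log₁₀(0.107) = -0.971
pH = 9.06 + (-0.971) = 8.09

pH = 8.09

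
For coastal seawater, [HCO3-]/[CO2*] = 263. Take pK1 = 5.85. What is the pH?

pH = 8.27

From K1 = [H⁺][HCO3-]/[CO2*]:  pH = pK1 + log₁₀([HCO3-]/[CO2*])
log₁₀(263) = +2.420
pH = 5.85 + (+2.420) = 8.27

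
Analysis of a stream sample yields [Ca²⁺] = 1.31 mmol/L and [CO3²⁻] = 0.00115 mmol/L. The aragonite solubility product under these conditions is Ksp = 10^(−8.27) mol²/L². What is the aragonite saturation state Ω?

Ksp = 10^(−8.27) = 5.370×10^-9
Ω = [Ca²⁺][CO3²⁻]/Ksp = (1.31×10^-3)(0.00115×10^-3) / 5.370×10^-9 = 0.281

Ω = 0.281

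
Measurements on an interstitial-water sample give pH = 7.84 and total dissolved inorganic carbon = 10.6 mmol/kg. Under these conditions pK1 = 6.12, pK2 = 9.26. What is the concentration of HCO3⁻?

[HCO3⁻] = 10.0 mmol/kg

α₁ = 1 / (1 + [H⁺]/K1 + K2/[H⁺]) = 1 / (1 + 10^-1.72 + 10^-1.42)
   = 1 / (1 + 0.019055 + 0.038019) = 1/1.0571 = 0.9460
[HCO3⁻] = α₁ × DIC = 0.9460 × 10.6 = 10.0 mmol/kg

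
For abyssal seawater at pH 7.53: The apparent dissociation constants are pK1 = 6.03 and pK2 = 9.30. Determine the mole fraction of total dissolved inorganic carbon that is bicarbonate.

α₁ = 0.954

α₁ = 1 / (1 + [H⁺]/K1 + K2/[H⁺]) = 1 / (1 + 10^-1.50 + 10^-1.77)
   = 1 / (1 + 0.031623 + 0.016982) = 1/1.0486 = 0.9536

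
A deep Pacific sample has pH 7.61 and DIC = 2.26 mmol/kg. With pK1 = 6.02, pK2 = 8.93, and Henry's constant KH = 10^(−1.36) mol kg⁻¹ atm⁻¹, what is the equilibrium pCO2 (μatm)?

α₀ = 1 / (1 + K1/[H⁺] + K1K2/[H⁺]²) = 1 / (1 + 10^+1.59 + 10^+0.27)
   = 1 / (1 + 38.905 + 1.8621) = 1/41.767 = 0.02394
[CO2*] = α₀ × DIC = 0.02394 × 2.26 = 0.05411 mmol/kg
pCO2 = [CO2*]/KH = 5.411×10^-5 / 4.365×10^-2 = 1240 μatm

pCO2 = 1240 μatm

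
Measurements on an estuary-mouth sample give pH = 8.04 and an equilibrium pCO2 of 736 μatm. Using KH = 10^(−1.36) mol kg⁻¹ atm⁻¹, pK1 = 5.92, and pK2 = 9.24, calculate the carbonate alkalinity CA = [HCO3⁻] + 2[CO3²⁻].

CA = 4.77 mmol/kg

[CO2*] = KH · pCO2 = 10^(−1.36) × 736×10^-6 = 3.213×10^-5 mol/kg
α₀ = 1/(1 + K1/[H⁺] + K1K2/[H⁺]²) = 1/(1 + 10^+2.12 + 10^+0.92) = 0.007085
DIC = [CO2*]/α₀ = 3.213×10^-5 / 0.007085 = 4.535 mmol/kg
CA = (α₁ + 2α₂)·DIC = (0.9340 + 2×0.05893) × 4.535 = 4.77 mmol/kg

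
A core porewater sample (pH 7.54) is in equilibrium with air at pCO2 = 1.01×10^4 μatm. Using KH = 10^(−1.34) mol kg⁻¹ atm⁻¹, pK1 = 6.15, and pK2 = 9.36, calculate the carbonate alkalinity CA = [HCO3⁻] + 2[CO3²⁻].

[CO2*] = KH · pCO2 = 10^(−1.34) × 1.01×10^4×10^-6 = 4.617×10^-4 mol/kg
α₀ = 1/(1 + K1/[H⁺] + K1K2/[H⁺]²) = 1/(1 + 10^+1.39 + 10^-0.43) = 0.03858
DIC = [CO2*]/α₀ = 4.617×10^-4 / 0.03858 = 11.97 mmol/kg
CA = (α₁ + 2α₂)·DIC = (0.9471 + 2×0.01433) × 11.97 = 11.7 mmol/kg

CA = 11.7 mmol/kg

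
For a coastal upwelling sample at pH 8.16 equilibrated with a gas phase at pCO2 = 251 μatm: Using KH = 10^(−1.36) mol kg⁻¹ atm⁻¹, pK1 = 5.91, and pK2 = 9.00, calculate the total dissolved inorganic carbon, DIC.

[CO2*] = KH · pCO2 = 10^(−1.36) × 251×10^-6 = 1.096×10^-5 mol/kg
α₀ = 1/(1 + K1/[H⁺] + K1K2/[H⁺]²) = 1/(1 + 10^+2.25 + 10^+1.41) = 0.004889
DIC = [CO2*]/α₀ = 1.096×10^-5 / 0.004889 = 2.24 mmol/kg

DIC = 2.24 mmol/kg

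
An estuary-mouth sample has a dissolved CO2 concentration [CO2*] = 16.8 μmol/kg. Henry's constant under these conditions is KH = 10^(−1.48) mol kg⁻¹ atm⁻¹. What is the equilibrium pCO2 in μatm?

KH = 10^(−1.48) = 3.311×10^-2 mol kg⁻¹ atm⁻¹
pCO2 = [CO2*]/KH = 16.8×10^-6 / 3.311×10^-2 = 5.07×10^-4 atm = 507 μatm

pCO2 = 507 μatm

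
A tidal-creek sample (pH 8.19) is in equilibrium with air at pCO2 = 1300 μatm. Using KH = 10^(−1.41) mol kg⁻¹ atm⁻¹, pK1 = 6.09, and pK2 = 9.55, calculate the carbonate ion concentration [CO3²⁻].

[CO3²⁻] = 0.278 mmol/kg

[CO2*] = KH · pCO2 = 10^(−1.41) × 1300×10^-6 = 5.058×10^-5 mol/kg
α₀ = 1/(1 + K1/[H⁺] + K1K2/[H⁺]²) = 1/(1 + 10^+2.10 + 10^+0.74) = 0.007554
DIC = [CO2*]/α₀ = 5.058×10^-5 / 0.007554 = 6.696 mmol/kg
[CO3²⁻] = α₂·DIC; α₂ = 0.04151, so [CO3²⁻] = 0.04151 × 6.696 = 0.278 mmol/kg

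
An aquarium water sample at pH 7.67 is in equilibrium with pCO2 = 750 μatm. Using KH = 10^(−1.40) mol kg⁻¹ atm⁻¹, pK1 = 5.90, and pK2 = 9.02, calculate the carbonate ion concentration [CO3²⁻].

[CO2*] = KH · pCO2 = 10^(−1.40) × 750×10^-6 = 2.986×10^-5 mol/kg
α₀ = 1/(1 + K1/[H⁺] + K1K2/[H⁺]²) = 1/(1 + 10^+1.77 + 10^+0.42) = 0.01600
DIC = [CO2*]/α₀ = 2.986×10^-5 / 0.01600 = 1.867 mmol/kg
[CO3²⁻] = α₂·DIC; α₂ = 0.04207, so [CO3²⁻] = 0.04207 × 1.867 = 0.0785 mmol/kg

[CO3²⁻] = 0.0785 mmol/kg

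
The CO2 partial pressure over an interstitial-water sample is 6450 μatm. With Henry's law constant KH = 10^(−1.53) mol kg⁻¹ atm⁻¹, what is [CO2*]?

KH = 10^(−1.53) = 2.951×10^-2 mol kg⁻¹ atm⁻¹
[CO2*] = KH · pCO2 = 2.951×10^-2 × 6450×10^-6 atm = 1.90×10^-4 mol/kg

[CO2*] = 190 μmol/kg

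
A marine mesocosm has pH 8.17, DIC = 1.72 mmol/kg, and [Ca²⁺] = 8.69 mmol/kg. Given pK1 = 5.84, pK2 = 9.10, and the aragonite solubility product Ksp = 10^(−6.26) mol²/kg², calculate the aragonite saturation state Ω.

Ω = 2.85

α₂ = 1 / (1 + [H⁺]/K2 + [H⁺]²/(K1K2)) = 1 / (1 + 10^+0.93 + 10^-1.40)
   = 1 / (1 + 8.5114 + 0.039811) = 1/9.5512 = 0.1047
[CO3²⁻] = α₂ × DIC = 0.1047 × 1.72 = 0.1801 mmol/kg
Ksp = 10^(−6.26) = 5.495×10^-7
Ω = [Ca²⁺][CO3²⁻]/Ksp = (8.69×10^-3)(1.801×10^-4) / 5.495×10^-7 = 2.85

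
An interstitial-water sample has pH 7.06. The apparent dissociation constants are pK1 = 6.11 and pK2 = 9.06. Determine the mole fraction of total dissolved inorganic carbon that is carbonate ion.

α₂ = 1 / (1 + [H⁺]/K2 + [H⁺]²/(K1K2)) = 1 / (1 + 10^+2.00 + 10^+1.05)
   = 1 / (1 + 100.00 + 11.220) = 1/112.22 = 0.008911

α₂ = 0.00891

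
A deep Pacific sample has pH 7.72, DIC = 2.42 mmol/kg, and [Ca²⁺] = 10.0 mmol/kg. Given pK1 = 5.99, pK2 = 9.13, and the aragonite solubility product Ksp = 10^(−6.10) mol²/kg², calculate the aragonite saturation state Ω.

α₂ = 1 / (1 + [H⁺]/K2 + [H⁺]²/(K1K2)) = 1 / (1 + 10^+1.41 + 10^-0.32)
   = 1 / (1 + 25.704 + 0.47863) = 1/27.183 = 0.03679
[CO3²⁻] = α₂ × DIC = 0.03679 × 2.42 = 0.08903 mmol/kg
Ksp = 10^(−6.10) = 7.943×10^-7
Ω = [Ca²⁺][CO3²⁻]/Ksp = (10.0×10^-3)(8.903×10^-5) / 7.943×10^-7 = 1.12

Ω = 1.12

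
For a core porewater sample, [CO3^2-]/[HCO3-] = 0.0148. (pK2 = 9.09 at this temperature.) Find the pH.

From K2 = [H⁺][CO3^2-]/[HCO3-]:  pH = pK2 + log₁₀([CO3^2-]/[HCO3-])
log₁₀(0.0148) = -1.830
pH = 9.09 + (-1.830) = 7.26

pH = 7.26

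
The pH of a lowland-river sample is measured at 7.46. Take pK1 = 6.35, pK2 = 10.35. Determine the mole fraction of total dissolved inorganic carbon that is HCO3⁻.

α₁ = 0.927

α₁ = 1 / (1 + [H⁺]/K1 + K2/[H⁺]) = 1 / (1 + 10^-1.11 + 10^-2.89)
   = 1 / (1 + 0.077625 + 0.0012882) = 1/1.0789 = 0.9269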